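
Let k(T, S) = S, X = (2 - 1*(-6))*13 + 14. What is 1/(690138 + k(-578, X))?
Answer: 1/690256 ≈ 1.4487e-6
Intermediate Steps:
X = 118 (X = (2 + 6)*13 + 14 = 8*13 + 14 = 104 + 14 = 118)
1/(690138 + k(-578, X)) = 1/(690138 + 118) = 1/690256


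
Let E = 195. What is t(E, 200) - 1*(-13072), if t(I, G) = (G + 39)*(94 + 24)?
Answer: 41274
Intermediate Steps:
t(I, G) = 4602 + 118*G (t(I, G) = (39 + G)*118 = 4602 + 118*G)
t(E, 200) - 1*(-13072) = (4602 + 118*200) - 1*(-13072) = (4602 + 23600) + 13072 = 28202 + 13072 = 41274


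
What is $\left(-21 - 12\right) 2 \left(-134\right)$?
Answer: $8844$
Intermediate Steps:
$\left(-21 - 12\right) 2 \left(-134\right) = \left(-33\right) 2 \left(-134\right) = \left(-66\right) \left(-134\right) = 8844$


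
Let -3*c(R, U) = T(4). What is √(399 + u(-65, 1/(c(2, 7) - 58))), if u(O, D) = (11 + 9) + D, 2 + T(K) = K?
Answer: √811151/44 ≈ 20.469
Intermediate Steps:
T(K) = -2 + K
c(R, U) = -⅔ (c(R, U) = -(-2 + 4)/3 = -⅓*2 = -⅔)
u(O, D) = 20 + D
√(399 + u(-65, 1/(c(2, 7) - 58))) = √(399 + (20 + 1/(-⅔ - 58))) = √(399 + (20 + 1/(-176/3))) = √(399 + (20 - 3/176)) = √(399 + 3517/176) = √(73741/176) = √811151/44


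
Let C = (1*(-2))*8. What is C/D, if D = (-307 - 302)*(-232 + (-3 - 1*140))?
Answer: -16/228375 ≈ -7.0060e-5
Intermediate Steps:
C = -16 (C = -2*8 = -16)
D = 228375 (D = -609*(-232 + (-3 - 140)) = -609*(-232 - 143) = -609*(-375) = 228375)
C/D = -16/228375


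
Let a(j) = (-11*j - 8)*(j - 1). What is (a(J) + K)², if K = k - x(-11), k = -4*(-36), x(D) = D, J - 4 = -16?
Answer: 2122849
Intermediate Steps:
J = -12 (J = 4 - 16 = -12)
k = 144
K = 155 (K = 144 - 1*(-11) = 144 + 11 = 155)
a(j) = (-1 + j)*(-8 - 11*j) (a(j) = (-8 - 11*j)*(-1 + j) = (-1 + j)*(-8 - 11*j))
(a(J) + K)² = ((8 - 11*(-12)² + 3*(-12)) + 155)² = ((8 - 11*144 - 36) + 155)² = ((8 - 1584 - 36) + 155)² = (-1612 + 155)² = (-1457)² = 2122849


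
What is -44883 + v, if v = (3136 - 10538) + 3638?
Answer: -48647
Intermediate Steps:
v = -3764 (v = -7402 + 3638 = -3764)
-44883 + v = -44883 - 3764 = -48647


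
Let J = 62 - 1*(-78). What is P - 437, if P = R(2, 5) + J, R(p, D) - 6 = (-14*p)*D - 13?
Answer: -444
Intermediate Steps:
R(p, D) = -7 - 14*D*p (R(p, D) = 6 + ((-14*p)*D - 13) = 6 + (-14*D*p - 13) = 6 + (-13 - 14*D*p) = -7 - 14*D*p)
J = 140 (J = 62 + 78 = 140)
P = -7 (P = (-7 - 14*5*2) + 140 = (-7 - 140) + 140 = -147 + 140 = -7)
P - 437 = -7 - 437 = -444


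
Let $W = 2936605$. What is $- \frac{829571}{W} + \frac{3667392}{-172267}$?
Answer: $- \frac{10912589391617}{505880133535} \approx -21.572$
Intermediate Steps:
$- \frac{829571}{W} + \frac{3667392}{-172267} = - \frac{829571}{2936605} + \frac{3667392}{-172267} = \left(-829571\right) \frac{1}{2936605} + 3667392 \left(- \frac{1}{172267}\right) = - \frac{829571}{2936605} - \frac{3667392}{172267} = - \frac{10912589391617}{505880133535}$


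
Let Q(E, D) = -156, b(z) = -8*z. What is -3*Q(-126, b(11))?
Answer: 468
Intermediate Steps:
-3*Q(-126, b(11)) = -3*(-156) = 468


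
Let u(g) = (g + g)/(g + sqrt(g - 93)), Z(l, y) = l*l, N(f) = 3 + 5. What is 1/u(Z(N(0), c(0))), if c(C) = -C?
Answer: 1/2 + I*sqrt(29)/128 ≈ 0.5 + 0.042072*I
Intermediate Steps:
N(f) = 8
Z(l, y) = l**2
u(g) = 2*g/(g + sqrt(-93 + g)) (u(g) = (2*g)/(g + sqrt(-93 + g)) = 2*g/(g + sqrt(-93 + g)))
1/u(Z(N(0), c(0))) = 1/(2*8**2/(8**2 + sqrt(-93 + 8**2))) = 1/(2*64/(64 + sqrt(-93 + 64))) = 1/(2*64/(64 + sqrt(-29))) = 1/(2*64/(64 + I*sqrt(29))) = 1/(128/(64 + I*sqrt(29))) = 1/2 + I*sqrt(29)/128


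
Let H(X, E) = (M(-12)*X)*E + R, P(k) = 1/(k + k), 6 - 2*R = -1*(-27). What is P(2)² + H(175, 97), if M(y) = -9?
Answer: -2444567/16 ≈ -1.5279e+5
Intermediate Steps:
R = -21/2 (R = 3 - (-1)*(-27)/2 = 3 - ½*27 = 3 - 27/2 = -21/2 ≈ -10.500)
P(k) = 1/(2*k)
H(X, E) = -21/2 - 9*E*X (H(X, E) = (-9*X)*E - 21/2 = -9*E*X - 21/2 = -21/2 - 9*E*X)
P(2)² + H(175, 97) = ((½)/2)² + (-21/2 - 9*97*175) = ((½)*(½))² + (-21/2 - 152775) = (¼)² - 305571/2 = 1/16 - 305571/2 = -2444567/16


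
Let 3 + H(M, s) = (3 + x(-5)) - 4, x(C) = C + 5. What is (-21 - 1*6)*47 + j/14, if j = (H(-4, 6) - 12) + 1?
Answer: -17781/14 ≈ -1270.1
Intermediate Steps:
x(C) = 5 + C
H(M, s) = -4 (H(M, s) = -3 + ((3 + (5 - 5)) - 4) = -3 + ((3 + 0) - 4) = -3 + (3 - 4) = -3 - 1 = -4)
j = -15 (j = (-4 - 12) + 1 = -16 + 1 = -15)
(-21 - 1*6)*47 + j/14 = (-21 - 1*6)*47 - 15/14 = (-21 - 6)*47 - 15*1/14 = -27*47 - 15/14 = -1269 - 15/14 = -17781/14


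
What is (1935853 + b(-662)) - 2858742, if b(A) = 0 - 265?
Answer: -923154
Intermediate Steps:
b(A) = -265
(1935853 + b(-662)) - 2858742 = (1935853 - 265) - 2858742 = 1935588 - 2858742 = -923154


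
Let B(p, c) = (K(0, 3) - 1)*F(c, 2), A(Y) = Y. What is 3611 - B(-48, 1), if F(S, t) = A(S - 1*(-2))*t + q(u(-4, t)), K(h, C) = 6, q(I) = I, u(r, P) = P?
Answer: 3571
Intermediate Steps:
F(S, t) = t + t*(2 + S) (F(S, t) = (S - 1*(-2))*t + t = (S + 2)*t + t = (2 + S)*t + t = t*(2 + S) + t = t + t*(2 + S))
B(p, c) = 30 + 10*c (B(p, c) = (6 - 1)*(2*(3 + c)) = 5*(6 + 2*c) = 30 + 10*c)
3611 - B(-48, 1) = 3611 - (30 + 10*1) = 3611 - (30 + 10) = 3611 - 1*40 = 3611 - 40 = 3571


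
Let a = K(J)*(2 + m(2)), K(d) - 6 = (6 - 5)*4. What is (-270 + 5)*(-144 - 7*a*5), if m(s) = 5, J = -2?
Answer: 687410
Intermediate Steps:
K(d) = 10 (K(d) = 6 + (6 - 5)*4 = 6 + 1*4 = 6 + 4 = 10)
a = 70 (a = 10*(2 + 5) = 10*7 = 70)
(-270 + 5)*(-144 - 7*a*5) = (-270 + 5)*(-144 - 7*70*5) = -265*(-144 - 490*5) = -265*(-144 - 2450) = -265*(-2594) = 687410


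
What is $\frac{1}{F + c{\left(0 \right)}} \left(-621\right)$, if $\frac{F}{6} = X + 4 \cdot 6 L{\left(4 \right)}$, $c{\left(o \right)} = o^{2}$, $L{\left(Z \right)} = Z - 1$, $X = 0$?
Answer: $- \frac{23}{16} \approx -1.4375$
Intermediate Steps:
$L{\left(Z \right)} = -1 + Z$
$F = 432$ ($F = 6 \left(0 + 4 \cdot 6 \left(-1 + 4\right)\right) = 6 \left(0 + 24 \cdot 3\right) = 6 \left(0 + 72\right) = 6 \cdot 72 = 432$)
$\frac{1}{F + c{\left(0 \right)}} \left(-621\right) = \frac{1}{432 + 0^{2}} \left(-621\right) = \frac{1}{432 + 0} \left(-621\right) = \frac{1}{432} \left(-621\right) = - \frac{23}{16}$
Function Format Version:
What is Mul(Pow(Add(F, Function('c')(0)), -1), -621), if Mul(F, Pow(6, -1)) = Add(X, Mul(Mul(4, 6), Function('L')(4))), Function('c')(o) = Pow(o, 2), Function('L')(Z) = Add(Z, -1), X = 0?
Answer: Rational(-23, 16) ≈ -1.4375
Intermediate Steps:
Function('L')(Z) = Add(-1, Z)
F = 432 (F = Mul(6, Add(0, Mul(Mul(4, 6), Add(-1, 4)))) = Mul(6, Add(0, Mul(24, 3))) = Mul(6, Add(0, 72)) = Mul(6, 72) = 432)
Mul(Pow(Add(F, Function('c')(0)), -1), -621) = Mul(Pow(Add(432, Pow(0, 2)), -1), -621) = Mul(Pow(Add(432, 0), -1), -621) = Mul(Pow(432, -1), -621) = Mul(Rational(1, 432), -621) = Rational(-23, 16)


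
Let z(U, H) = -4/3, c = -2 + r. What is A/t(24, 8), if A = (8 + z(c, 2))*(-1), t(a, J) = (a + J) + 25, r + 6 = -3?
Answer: -20/171 ≈ -0.11696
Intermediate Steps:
r = -9 (r = -6 - 3 = -9)
c = -11 (c = -2 - 9 = -11)
z(U, H) = -4/3 (z(U, H) = -4*⅓ = -4/3)
t(a, J) = 25 + J + a (t(a, J) = (J + a) + 25 = 25 + J + a)
A = -20/3 (A = (8 - 4/3)*(-1) = (20/3)*(-1) = -20/3 ≈ -6.6667)
A/t(24, 8) = -20/(3*(25 + 8 + 24)) = -20/3/57 = -20/3*1/57 = -20/171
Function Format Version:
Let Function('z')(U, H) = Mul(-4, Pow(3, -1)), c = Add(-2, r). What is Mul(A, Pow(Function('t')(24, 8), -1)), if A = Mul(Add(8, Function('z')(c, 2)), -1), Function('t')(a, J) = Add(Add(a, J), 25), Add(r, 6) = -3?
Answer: Rational(-20, 171) ≈ -0.11696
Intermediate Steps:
r = -9 (r = Add(-6, -3) = -9)
c = -11 (c = Add(-2, -9) = -11)
Function('z')(U, H) = Rational(-4, 3) (Function('z')(U, H) = Mul(-4, Rational(1, 3)) = Rational(-4, 3))
Function('t')(a, J) = Add(25, J, a) (Function('t')(a, J) = Add(Add(J, a), 25) = Add(25, J, a))
A = Rational(-20, 3) (A = Mul(Add(8, Rational(-4, 3)), -1) = Mul(Rational(20, 3), -1) = Rational(-20, 3) ≈ -6.6667)
Mul(A, Pow(Function('t')(24, 8), -1)) = Mul(Rational(-20, 3), Pow(Add(25, 8, 24), -1)) = Mul(Rational(-20, 3), Pow(57, -1)) = Mul(Rational(-20, 3), Rational(1, 57)) = Rational(-20, 171)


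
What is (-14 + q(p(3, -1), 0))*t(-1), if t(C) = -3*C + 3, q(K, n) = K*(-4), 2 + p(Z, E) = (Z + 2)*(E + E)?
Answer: 204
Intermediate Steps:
p(Z, E) = -2 + 2*E*(2 + Z) (p(Z, E) = -2 + (Z + 2)*(E + E) = -2 + (2 + Z)*(2*E) = -2 + 2*E*(2 + Z))
q(K, n) = -4*K
t(C) = 3 - 3*C
(-14 + q(p(3, -1), 0))*t(-1) = (-14 - 4*(-2 + 4*(-1) + 2*(-1)*3))*(3 - 3*(-1)) = (-14 - 4*(-2 - 4 - 6))*(3 + 3) = (-14 - 4*(-12))*6 = (-14 + 48)*6 = 34*6 = 204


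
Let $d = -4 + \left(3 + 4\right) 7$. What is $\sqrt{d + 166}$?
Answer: $\sqrt{211} \approx 14.526$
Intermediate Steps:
$d = 45$ ($d = -4 + 7 \cdot 7 = -4 + 49 = 45$)
$\sqrt{d + 166} = \sqrt{45 + 166} = \sqrt{211}$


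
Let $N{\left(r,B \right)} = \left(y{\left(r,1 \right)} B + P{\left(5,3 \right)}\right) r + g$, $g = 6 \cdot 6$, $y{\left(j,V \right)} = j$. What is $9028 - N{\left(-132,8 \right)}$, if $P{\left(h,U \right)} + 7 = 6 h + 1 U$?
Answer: $-126968$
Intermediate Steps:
$g = 36$
$P{\left(h,U \right)} = -7 + U + 6 h$ ($P{\left(h,U \right)} = -7 + \left(6 h + 1 U\right) = -7 + \left(6 h + U\right) = -7 + \left(U + 6 h\right) = -7 + U + 6 h$)
$N{\left(r,B \right)} = 36 + r \left(26 + B r\right)$ ($N{\left(r,B \right)} = \left(r B + \left(-7 + 3 + 6 \cdot 5\right)\right) r + 36 = \left(B r + \left(-7 + 3 + 30\right)\right) r + 36 = \left(B r + 26\right) r + 36 = \left(26 + B r\right) r + 36 = r \left(26 + B r\right) + 36 = 36 + r \left(26 + B r\right)$)
$9028 - N{\left(-132,8 \right)} = 9028 - \left(36 + 26 \left(-132\right) + 8 \left(-132\right)^{2}\right) = 9028 - \left(36 - 3432 + 8 \cdot 17424\right) = 9028 - \left(36 - 3432 + 139392\right) = 9028 - 135996 = -126968$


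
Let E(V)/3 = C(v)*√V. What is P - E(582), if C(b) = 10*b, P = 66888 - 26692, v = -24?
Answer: 40196 + 720*√582 ≈ 57566.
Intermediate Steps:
P = 40196
E(V) = -720*√V (E(V) = 3*((10*(-24))*√V) = 3*(-240*√V) = -720*√V)
P - E(582) = 40196 - (-720)*√582 = 40196 + 720*√582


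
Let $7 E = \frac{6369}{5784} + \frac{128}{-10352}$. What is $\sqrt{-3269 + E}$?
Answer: $\frac{i \sqrt{62309313367525238}}{4365956} \approx 57.174 i$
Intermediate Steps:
$E = \frac{1358157}{8731912}$ ($E = \frac{\frac{6369}{5784} + \frac{128}{-10352}}{7} = \frac{6369 \cdot \frac{1}{5784} + 128 \left(- \frac{1}{10352}\right)}{7} = \frac{\frac{2123}{1928} - \frac{8}{647}}{7} = \frac{1}{7} \cdot \frac{1358157}{1247416} = \frac{1358157}{8731912} \approx 0.15554$)
$\sqrt{-3269 + E} = \sqrt{-3269 + \frac{1358157}{8731912}} = \sqrt{- \frac{28543262171}{8731912}} = \frac{i \sqrt{62309313367525238}}{4365956}$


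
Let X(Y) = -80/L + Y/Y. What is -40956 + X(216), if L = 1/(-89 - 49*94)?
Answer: 996805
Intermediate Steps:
L = -1/12972 (L = (1/94)/(-138) = -1/138*1/94 = -1/12972 ≈ -7.7089e-5)
X(Y) = 1037761 (X(Y) = -80/(-1/12972) + Y/Y = -80*(-12972) + 1 = 1037760 + 1 = 1037761)
-40956 + X(216) = -40956 + 1037761 = 996805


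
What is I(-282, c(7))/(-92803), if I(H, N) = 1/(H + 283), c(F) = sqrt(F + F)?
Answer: -1/92803 ≈ -1.0776e-5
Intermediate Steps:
c(F) = sqrt(2)*sqrt(F) (c(F) = sqrt(2*F) = sqrt(2)*sqrt(F))
I(H, N) = 1/(283 + H)
I(-282, c(7))/(-92803) = 1/((283 - 282)*(-92803)) = -1/92803/1 = 1*(-1/92803) = -1/92803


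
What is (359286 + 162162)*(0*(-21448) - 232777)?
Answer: -121381101096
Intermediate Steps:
(359286 + 162162)*(0*(-21448) - 232777) = 521448*(0 - 232777) = 521448*(-232777) = -121381101096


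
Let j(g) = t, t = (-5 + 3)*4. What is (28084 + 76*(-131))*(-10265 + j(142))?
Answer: -186228944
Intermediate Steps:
t = -8 (t = -2*4 = -8)
j(g) = -8
(28084 + 76*(-131))*(-10265 + j(142)) = (28084 + 76*(-131))*(-10265 - 8) = (28084 - 9956)*(-10273) = 18128*(-10273) = -186228944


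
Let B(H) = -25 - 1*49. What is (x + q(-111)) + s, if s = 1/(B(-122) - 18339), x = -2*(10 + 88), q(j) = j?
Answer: -5652792/18413 ≈ -307.00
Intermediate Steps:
B(H) = -74 (B(H) = -25 - 49 = -74)
x = -196 (x = -2*98 = -196)
s = -1/18413 (s = 1/(-74 - 18339) = 1/(-18413) = -1/18413 ≈ -5.4309e-5)
(x + q(-111)) + s = (-196 - 111) - 1/18413 = -307 - 1/18413 = -5652792/18413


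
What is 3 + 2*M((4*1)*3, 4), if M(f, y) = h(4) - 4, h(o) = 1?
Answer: -3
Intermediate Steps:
M(f, y) = -3 (M(f, y) = 1 - 4 = -3)
3 + 2*M((4*1)*3, 4) = 3 + 2*(-3) = 3 - 6 = -3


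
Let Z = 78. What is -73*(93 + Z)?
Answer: -12483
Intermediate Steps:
-73*(93 + Z) = -73*(93 + 78) = -73*171 = -12483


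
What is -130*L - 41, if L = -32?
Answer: 4119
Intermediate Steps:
-130*L - 41 = -130*(-32) - 41 = 4160 - 41 = 4119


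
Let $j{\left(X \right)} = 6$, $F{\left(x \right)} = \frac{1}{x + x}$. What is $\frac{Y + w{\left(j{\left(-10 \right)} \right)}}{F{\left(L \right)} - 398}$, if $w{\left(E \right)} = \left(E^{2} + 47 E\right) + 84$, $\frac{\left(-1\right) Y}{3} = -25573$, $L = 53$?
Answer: $- \frac{8174826}{42187} \approx -193.78$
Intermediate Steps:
$Y = 76719$ ($Y = \left(-3\right) \left(-25573\right) = 76719$)
$F{\left(x \right)} = \frac{1}{2 x}$
$w{\left(E \right)} = 84 + E^{2} + 47 E$
$\frac{Y + w{\left(j{\left(-10 \right)} \right)}}{F{\left(L \right)} - 398} = \frac{76719 + \left(84 + 6^{2} + 47 \cdot 6\right)}{\frac{1}{2 \cdot 53} - 398} = \frac{76719 + \left(84 + 36 + 282\right)}{\frac{1}{2} \cdot \frac{1}{53} - 398} = \frac{76719 + 402}{\frac{1}{106} - 398} = \frac{77121}{- \frac{42187}{106}} = 77121 \left(- \frac{106}{42187}\right) = - \frac{8174826}{42187}$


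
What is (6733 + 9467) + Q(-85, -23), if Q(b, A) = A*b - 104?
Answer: 18051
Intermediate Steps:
Q(b, A) = -104 + A*b
(6733 + 9467) + Q(-85, -23) = (6733 + 9467) + (-104 - 23*(-85)) = 16200 + (-104 + 1955) = 16200 + 1851 = 18051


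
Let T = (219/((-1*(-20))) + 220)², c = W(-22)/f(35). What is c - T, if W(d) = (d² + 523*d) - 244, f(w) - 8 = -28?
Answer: -21109841/400 ≈ -52775.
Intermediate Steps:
f(w) = -20 (f(w) = 8 - 28 = -20)
W(d) = -244 + d² + 523*d
c = 5633/10 (c = (-244 + (-22)² + 523*(-22))/(-20) = (-244 + 484 - 11506)*(-1/20) = -11266*(-1/20) = 5633/10 ≈ 563.30)
T = 21335161/400 (T = (219/20 + 220)² = (4619/20)² = 21335161/400 ≈ 53338.)
c - T = 5633/10 - 1*21335161/400 = 5633/10 - 21335161/400 = -21109841/400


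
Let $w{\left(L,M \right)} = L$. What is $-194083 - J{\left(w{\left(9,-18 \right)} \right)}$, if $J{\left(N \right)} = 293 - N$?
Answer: $-194367$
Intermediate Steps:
$-194083 - J{\left(w{\left(9,-18 \right)} \right)} = -194083 - \left(293 - 9\right) = -194083 - 284 = -194367$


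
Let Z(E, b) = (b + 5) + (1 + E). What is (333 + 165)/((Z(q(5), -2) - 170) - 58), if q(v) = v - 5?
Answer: -249/112 ≈ -2.2232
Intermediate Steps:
q(v) = -5 + v
Z(E, b) = 6 + E + b (Z(E, b) = (5 + b) + (1 + E) = 6 + E + b)
(333 + 165)/((Z(q(5), -2) - 170) - 58) = (333 + 165)/(((6 + (-5 + 5) - 2) - 170) - 58) = 498/(((6 + 0 - 2) - 170) - 58) = 498/((4 - 170) - 58) = 498/(-166 - 58) = 498/(-224) = 498*(-1/224) = -249/112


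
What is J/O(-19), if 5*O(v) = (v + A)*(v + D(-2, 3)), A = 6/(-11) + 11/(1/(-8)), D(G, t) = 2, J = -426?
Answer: -23430/20111 ≈ -1.1650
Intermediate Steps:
A = -974/11 (A = 6*(-1/11) + 11/(-⅛) = -6/11 + 11*(-8) = -6/11 - 88 = -974/11 ≈ -88.545)
O(v) = (2 + v)*(-974/11 + v)/5 (O(v) = ((v - 974/11)*(v + 2))/5 = ((-974/11 + v)*(2 + v))/5 = ((2 + v)*(-974/11 + v))/5 = (2 + v)*(-974/11 + v)/5)
J/O(-19) = -426/(-1948/55 - 952/55*(-19) + (⅕)*(-19)²) = -426/(-1948/55 + 18088/55 + (⅕)*361) = -426/(-1948/55 + 18088/55 + 361/5) = -426/20111/55 = -426*55/20111 = -23430/20111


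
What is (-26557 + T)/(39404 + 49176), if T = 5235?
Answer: -10661/44290 ≈ -0.24071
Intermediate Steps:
(-26557 + T)/(39404 + 49176) = (-26557 + 5235)/(39404 + 49176) = -21322/88580 = -21322*1/88580 = -10661/44290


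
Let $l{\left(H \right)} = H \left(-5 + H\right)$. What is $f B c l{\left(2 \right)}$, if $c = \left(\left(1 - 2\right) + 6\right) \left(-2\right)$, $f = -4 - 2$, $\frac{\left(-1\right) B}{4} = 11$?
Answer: $15840$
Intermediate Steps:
$B = -44$ ($B = \left(-4\right) 11 = -44$)
$f = -6$
$c = -10$ ($c = \left(-1 + 6\right) \left(-2\right) = 5 \left(-2\right) = -10$)
$f B c l{\left(2 \right)} = \left(-6\right) \left(-44\right) \left(-10\right) 2 \left(-5 + 2\right) = 264 \left(-10\right) 2 \left(-3\right) = \left(-2640\right) \left(-6\right) = 15840$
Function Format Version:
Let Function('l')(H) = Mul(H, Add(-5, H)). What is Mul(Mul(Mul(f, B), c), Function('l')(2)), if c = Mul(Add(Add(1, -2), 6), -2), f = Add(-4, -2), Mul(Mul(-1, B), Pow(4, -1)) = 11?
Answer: 15840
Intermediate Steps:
B = -44 (B = Mul(-4, 11) = -44)
f = -6
c = -10 (c = Mul(Add(-1, 6), -2) = Mul(5, -2) = -10)
Mul(Mul(Mul(f, B), c), Function('l')(2)) = Mul(Mul(Mul(-6, -44), -10), Mul(2, Add(-5, 2))) = Mul(Mul(264, -10), Mul(2, -3)) = Mul(-2640, -6) = 15840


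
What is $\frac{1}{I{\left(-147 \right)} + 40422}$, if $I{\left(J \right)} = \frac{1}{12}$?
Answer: $\frac{12}{485065} \approx 2.4739 \cdot 10^{-5}$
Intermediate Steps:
$I{\left(J \right)} = \frac{1}{12}$
$\frac{1}{I{\left(-147 \right)} + 40422} = \frac{1}{\frac{1}{12} + 40422} = \frac{1}{\frac{485065}{12}} = \frac{12}{485065}$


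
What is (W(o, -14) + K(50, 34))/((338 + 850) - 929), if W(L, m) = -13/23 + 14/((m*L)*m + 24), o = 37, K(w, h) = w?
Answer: 4136567/21671566 ≈ 0.19088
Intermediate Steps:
W(L, m) = -13/23 + 14/(24 + L*m**2) (W(L, m) = -13*1/23 + 14/((L*m)*m + 24) = -13/23 + 14/(L*m**2 + 24) = -13/23 + 14/(24 + L*m**2))
(W(o, -14) + K(50, 34))/((338 + 850) - 929) = ((10 - 13*37*(-14)**2)/(23*(24 + 37*(-14)**2)) + 50)/((338 + 850) - 929) = ((10 - 13*37*196)/(23*(24 + 37*196)) + 50)/(1188 - 929) = ((10 - 94276)/(23*(24 + 7252)) + 50)/259 = ((1/23)*(-94266)/7276 + 50)*(1/259) = ((1/23)*(1/7276)*(-94266) + 50)*(1/259) = (-47133/83674 + 50)*(1/259) = (4136567/83674)*(1/259) = 4136567/21671566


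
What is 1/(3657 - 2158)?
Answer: 1/1499 ≈ 0.00066711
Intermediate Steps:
1/(3657 - 2158) = 1/1499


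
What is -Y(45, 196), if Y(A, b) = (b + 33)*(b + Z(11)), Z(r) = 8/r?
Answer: -495556/11 ≈ -45051.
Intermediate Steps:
Y(A, b) = (33 + b)*(8/11 + b) (Y(A, b) = (b + 33)*(b + 8/11) = (33 + b)*(b + 8*(1/11)) = (33 + b)*(b + 8/11) = (33 + b)*(8/11 + b))
-Y(45, 196) = -(24 + 196² + (371/11)*196) = -(24 + 38416 + 72716/11) = -1*495556/11 = -495556/11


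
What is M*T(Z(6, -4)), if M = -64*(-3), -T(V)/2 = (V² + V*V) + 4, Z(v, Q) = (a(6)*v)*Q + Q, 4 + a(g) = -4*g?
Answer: -342701568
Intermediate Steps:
a(g) = -4 - 4*g
Z(v, Q) = Q - 28*Q*v (Z(v, Q) = ((-4 - 4*6)*v)*Q + Q = ((-4 - 24)*v)*Q + Q = (-28*v)*Q + Q = -28*Q*v + Q = Q - 28*Q*v)
T(V) = -8 - 4*V² (T(V) = -2*((V² + V*V) + 4) = -2*((V² + V²) + 4) = -2*(2*V² + 4) = -2*(4 + 2*V²) = -8 - 4*V²)
M = 192 (M = -16*(-12) = 192)
M*T(Z(6, -4)) = 192*(-8 - 4*16*(1 - 28*6)²) = 192*(-8 - 4*16*(1 - 168)²) = 192*(-8 - 4*(-4*(-167))²) = 192*(-8 - 4*668²) = 192*(-8 - 4*446224) = 192*(-8 - 1784896) = 192*(-1784904) = -342701568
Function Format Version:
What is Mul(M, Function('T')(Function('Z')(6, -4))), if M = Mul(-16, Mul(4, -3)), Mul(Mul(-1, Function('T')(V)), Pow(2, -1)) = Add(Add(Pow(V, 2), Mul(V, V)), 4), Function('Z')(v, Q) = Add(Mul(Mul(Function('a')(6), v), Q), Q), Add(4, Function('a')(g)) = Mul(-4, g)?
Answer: -342701568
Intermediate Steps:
Function('a')(g) = Add(-4, Mul(-4, g))
Function('Z')(v, Q) = Add(Q, Mul(-28, Q, v)) (Function('Z')(v, Q) = Add(Mul(Mul(Add(-4, Mul(-4, 6)), v), Q), Q) = Add(Mul(Mul(Add(-4, -24), v), Q), Q) = Add(Mul(Mul(-28, v), Q), Q) = Add(Mul(-28, Q, v), Q) = Add(Q, Mul(-28, Q, v)))
Function('T')(V) = Add(-8, Mul(-4, Pow(V, 2))) (Function('T')(V) = Mul(-2, Add(Add(Pow(V, 2), Mul(V, V)), 4)) = Mul(-2, Add(Add(Pow(V, 2), Pow(V, 2)), 4)) = Mul(-2, Add(Mul(2, Pow(V, 2)), 4)) = Mul(-2, Add(4, Mul(2, Pow(V, 2)))) = Add(-8, Mul(-4, Pow(V, 2))))
M = 192 (M = Mul(-16, -12) = 192)
Mul(M, Function('T')(Function('Z')(6, -4))) = Mul(192, Add(-8, Mul(-4, Pow(Mul(-4, Add(1, Mul(-28, 6))), 2)))) = Mul(192, Add(-8, Mul(-4, Pow(Mul(-4, Add(1, -168)), 2)))) = Mul(192, Add(-8, Mul(-4, Pow(Mul(-4, -167), 2)))) = Mul(192, Add(-8, Mul(-4, Pow(668, 2)))) = Mul(192, Add(-8, Mul(-4, 446224))) = Mul(192, Add(-8, -1784896)) = Mul(192, -1784904) = -342701568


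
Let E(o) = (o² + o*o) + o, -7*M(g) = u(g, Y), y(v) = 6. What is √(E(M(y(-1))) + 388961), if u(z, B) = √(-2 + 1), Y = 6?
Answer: √(19059087 - 7*I)/7 ≈ 623.67 - 0.00011453*I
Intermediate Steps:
u(z, B) = I (u(z, B) = √(-1) = I)
M(g) = -I/7
E(o) = o + 2*o² (E(o) = (o² + o²) + o = 2*o² + o = o + 2*o²)
√(E(M(y(-1))) + 388961) = √((-I/7)*(1 + 2*(-I/7)) + 388961) = √((-I/7)*(1 - 2*I/7) + 388961) = √(-I*(1 - 2*I/7)/7 + 388961) = √(388961 - I*(1 - 2*I/7)/7)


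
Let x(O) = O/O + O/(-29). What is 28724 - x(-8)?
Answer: 832959/29 ≈ 28723.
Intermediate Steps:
x(O) = 1 - O/29 (x(O) = 1 + O*(-1/29) = 1 - O/29)
28724 - x(-8) = 28724 - (1 - 1/29*(-8)) = 28724 - (1 + 8/29) = 28724 - 1*37/29 = 28724 - 37/29 = 832959/29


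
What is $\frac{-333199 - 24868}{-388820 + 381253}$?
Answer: $\frac{358067}{7567} \approx 47.32$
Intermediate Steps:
$\frac{-333199 - 24868}{-388820 + 381253} = - \frac{358067}{-7567} = \left(-358067\right) \left(- \frac{1}{7567}\right) = \frac{358067}{7567}$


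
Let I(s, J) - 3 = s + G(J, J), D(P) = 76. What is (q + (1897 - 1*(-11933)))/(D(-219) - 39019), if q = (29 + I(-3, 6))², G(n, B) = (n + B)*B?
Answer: -24031/38943 ≈ -0.61708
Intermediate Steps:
G(n, B) = B*(B + n) (G(n, B) = (B + n)*B = B*(B + n))
I(s, J) = 3 + s + 2*J² (I(s, J) = 3 + (s + J*(J + J)) = 3 + (s + J*(2*J)) = 3 + (s + 2*J²) = 3 + s + 2*J²)
q = 10201 (q = (29 + (3 - 3 + 2*6²))² = (29 + (3 - 3 + 2*36))² = (29 + (3 - 3 + 72))² = (29 + 72)² = 101² = 10201)
(q + (1897 - 1*(-11933)))/(D(-219) - 39019) = (10201 + (1897 - 1*(-11933)))/(76 - 39019) = (10201 + (1897 + 11933))/(-38943) = (10201 + 13830)*(-1/38943) = 24031*(-1/38943) = -24031/38943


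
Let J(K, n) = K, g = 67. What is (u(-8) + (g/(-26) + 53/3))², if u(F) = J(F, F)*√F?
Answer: (1177 - 1248*I*√2)²/6084 ≈ -284.3 - 682.88*I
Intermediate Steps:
u(F) = F^(3/2) (u(F) = F*√F = F^(3/2))
(u(-8) + (g/(-26) + 53/3))² = ((-8)^(3/2) + (67/(-26) + 53/3))² = (-16*I*√2 + (67*(-1/26) + 53*(⅓)))² = (-16*I*√2 + (-67/26 + 53/3))² = (-16*I*√2 + 1177/78)² = (1177/78 - 16*I*√2)²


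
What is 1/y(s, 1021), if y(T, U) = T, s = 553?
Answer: 1/553 ≈ 0.0018083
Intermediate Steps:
1/y(s, 1021) = 1/553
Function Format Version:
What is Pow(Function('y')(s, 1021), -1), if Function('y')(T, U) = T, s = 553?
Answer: Rational(1, 553) ≈ 0.0018083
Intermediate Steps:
Pow(Function('y')(s, 1021), -1) = Pow(553, -1) = Rational(1, 553)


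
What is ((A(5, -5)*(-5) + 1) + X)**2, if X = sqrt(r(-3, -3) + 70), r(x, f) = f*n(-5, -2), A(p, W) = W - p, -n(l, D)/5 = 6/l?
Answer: 2653 + 204*sqrt(13) ≈ 3388.5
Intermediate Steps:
n(l, D) = -30/l
r(x, f) = 6*f (r(x, f) = f*(-30/(-5)) = f*(-30*(-1/5)) = f*6 = 6*f)
X = 2*sqrt(13) (X = sqrt(6*(-3) + 70) = sqrt(-18 + 70) = sqrt(52) = 2*sqrt(13) ≈ 7.2111)
((A(5, -5)*(-5) + 1) + X)**2 = (((-5 - 1*5)*(-5) + 1) + 2*sqrt(13))**2 = (((-5 - 5)*(-5) + 1) + 2*sqrt(13))**2 = ((-10*(-5) + 1) + 2*sqrt(13))**2 = ((50 + 1) + 2*sqrt(13))**2 = (51 + 2*sqrt(13))**2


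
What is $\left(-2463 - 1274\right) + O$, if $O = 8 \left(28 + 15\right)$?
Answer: $-3393$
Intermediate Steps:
$O = 344$ ($O = 8 \cdot 43 = 344$)
$\left(-2463 - 1274\right) + O = \left(-2463 - 1274\right) + 344 = -3737 + 344 = -3393$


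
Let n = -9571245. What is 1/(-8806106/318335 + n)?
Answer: -318335/3046871083181 ≈ -1.0448e-7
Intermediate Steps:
1/(-8806106/318335 + n) = 1/(-8806106/318335 - 9571245) = 1/(-3046871083181/318335) = -318335/3046871083181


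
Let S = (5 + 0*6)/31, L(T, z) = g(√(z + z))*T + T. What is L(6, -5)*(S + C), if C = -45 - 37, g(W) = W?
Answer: -15222/31 - 15222*I*√10/31 ≈ -491.03 - 1552.8*I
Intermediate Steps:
L(T, z) = T + T*√2*√z (L(T, z) = √(z + z)*T + T = √(2*z)*T + T = (√2*√z)*T + T = T*√2*√z + T = T + T*√2*√z)
S = 5/31 (S = (5 + 0)*(1/31) = 5*(1/31) = 5/31 ≈ 0.16129)
C = -82
L(6, -5)*(S + C) = (6*(1 + √2*√(-5)))*(5/31 - 82) = (6*(1 + √2*(I*√5)))*(-2537/31) = (6*(1 + I*√10))*(-2537/31) = (6 + 6*I*√10)*(-2537/31) = -15222/31 - 15222*I*√10/31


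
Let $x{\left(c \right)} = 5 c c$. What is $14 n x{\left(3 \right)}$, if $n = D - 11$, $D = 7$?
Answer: $-2520$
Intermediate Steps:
$x{\left(c \right)} = 5 c^{2}$
$n = -4$ ($n = 7 - 11 = -4$)
$14 n x{\left(3 \right)} = 14 \left(-4\right) 5 \cdot 3^{2} = - 56 \cdot 5 \cdot 9 = \left(-56\right) 45 = -2520$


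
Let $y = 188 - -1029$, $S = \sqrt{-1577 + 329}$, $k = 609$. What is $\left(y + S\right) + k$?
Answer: $1826 + 4 i \sqrt{78} \approx 1826.0 + 35.327 i$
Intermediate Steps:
$S = 4 i \sqrt{78}$ ($S = \sqrt{-1248} = 4 i \sqrt{78} \approx 35.327 i$)
$y = 1217$ ($y = 188 + 1029 = 1217$)
$\left(y + S\right) + k = \left(1217 + 4 i \sqrt{78}\right) + 609 = 1826 + 4 i \sqrt{78}$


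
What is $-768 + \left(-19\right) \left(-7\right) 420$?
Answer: $55092$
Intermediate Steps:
$-768 + \left(-19\right) \left(-7\right) 420 = -768 + 133 \cdot 420 = -768 + 55860 = 55092$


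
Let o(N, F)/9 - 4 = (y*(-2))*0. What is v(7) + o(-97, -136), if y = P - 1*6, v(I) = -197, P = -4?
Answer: -161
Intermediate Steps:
y = -10 (y = -4 - 1*6 = -4 - 6 = -10)
o(N, F) = 36 (o(N, F) = 36 + 9*(-10*(-2)*0) = 36 + 9*(20*0) = 36 + 9*0 = 36 + 0 = 36)
v(7) + o(-97, -136) = -197 + 36 = -161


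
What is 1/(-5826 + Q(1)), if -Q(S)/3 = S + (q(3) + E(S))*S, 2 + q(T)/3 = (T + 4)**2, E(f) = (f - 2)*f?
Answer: -1/6249 ≈ -0.00016003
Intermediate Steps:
E(f) = f*(-2 + f) (E(f) = (-2 + f)*f = f*(-2 + f))
q(T) = -6 + 3*(4 + T)**2 (q(T) = -6 + 3*(T + 4)**2 = -6 + 3*(4 + T)**2)
Q(S) = -3*S - 3*S*(141 + S*(-2 + S)) (Q(S) = -3*(S + ((-6 + 3*(4 + 3)**2) + S*(-2 + S))*S) = -3*(S + ((-6 + 3*7**2) + S*(-2 + S))*S) = -3*(S + ((-6 + 3*49) + S*(-2 + S))*S) = -3*(S + ((-6 + 147) + S*(-2 + S))*S) = -3*(S + (141 + S*(-2 + S))*S) = -3*(S + S*(141 + S*(-2 + S))) = -3*S - 3*S*(141 + S*(-2 + S)))
1/(-5826 + Q(1)) = 1/(-5826 - 3*1*(142 + 1*(-2 + 1))) = 1/(-5826 - 3*1*(142 + 1*(-1))) = 1/(-5826 - 3*1*(142 - 1)) = 1/(-5826 - 3*1*141) = 1/(-5826 - 423) = 1/(-6249) = -1/6249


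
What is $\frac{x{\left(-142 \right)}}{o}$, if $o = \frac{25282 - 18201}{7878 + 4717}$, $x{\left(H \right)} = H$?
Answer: $- \frac{1788490}{7081} \approx -252.58$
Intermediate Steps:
$o = \frac{7081}{12595} \approx 0.56221$
$\frac{x{\left(-142 \right)}}{o} = - \frac{142}{\frac{7081}{12595}} = \left(-142\right) \frac{12595}{7081} = - \frac{1788490}{7081}$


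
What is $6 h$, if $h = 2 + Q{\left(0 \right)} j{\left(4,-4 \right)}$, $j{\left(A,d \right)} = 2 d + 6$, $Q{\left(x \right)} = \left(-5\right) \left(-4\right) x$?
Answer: $12$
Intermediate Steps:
$Q{\left(x \right)} = 20 x$
$j{\left(A,d \right)} = 6 + 2 d$
$h = 2$ ($h = 2 + 20 \cdot 0 \left(6 + 2 \left(-4\right)\right) = 2 + 0 \left(6 - 8\right) = 2 + 0 \left(-2\right) = 2 + 0 = 2$)
$6 h = 6 \cdot 2 = 12$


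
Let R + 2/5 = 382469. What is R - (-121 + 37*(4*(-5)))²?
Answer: -1794262/5 ≈ -3.5885e+5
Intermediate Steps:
R = 1912343/5 (R = -⅖ + 382469 = 1912343/5 ≈ 3.8247e+5)
R - (-121 + 37*(4*(-5)))² = 1912343/5 - (-121 + 37*(4*(-5)))² = 1912343/5 - (-121 + 37*(-20))² = 1912343/5 - (-121 - 740)² = 1912343/5 - 1*(-861)² = 1912343/5 - 1*741321 = 1912343/5 - 741321 = -1794262/5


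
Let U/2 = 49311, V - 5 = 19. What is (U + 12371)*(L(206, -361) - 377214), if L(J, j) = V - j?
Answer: -41825381197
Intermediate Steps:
V = 24 (V = 5 + 19 = 24)
U = 98622 (U = 2*49311 = 98622)
L(J, j) = 24 - j
(U + 12371)*(L(206, -361) - 377214) = (98622 + 12371)*((24 - 1*(-361)) - 377214) = 110993*((24 + 361) - 377214) = 110993*(385 - 377214) = 110993*(-376829) = -41825381197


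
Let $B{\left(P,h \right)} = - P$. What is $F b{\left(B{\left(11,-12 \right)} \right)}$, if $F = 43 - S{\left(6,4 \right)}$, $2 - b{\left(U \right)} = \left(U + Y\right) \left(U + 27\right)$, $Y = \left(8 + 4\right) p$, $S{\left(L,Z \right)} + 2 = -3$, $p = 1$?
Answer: $-672$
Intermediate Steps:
$S{\left(L,Z \right)} = -5$ ($S{\left(L,Z \right)} = -2 - 3 = -5$)
$Y = 12$ ($Y = \left(8 + 4\right) 1 = 12 \cdot 1 = 12$)
$b{\left(U \right)} = 2 - \left(12 + U\right) \left(27 + U\right)$ ($b{\left(U \right)} = 2 - \left(U + 12\right) \left(U + 27\right) = 2 - \left(12 + U\right) \left(27 + U\right)$)
$F = 48$ ($F = 43 - -5 = 43 + 5 = 48$)
$F b{\left(B{\left(11,-12 \right)} \right)} = 48 \left(-322 - \left(\left(-1\right) 11\right)^{2} - 39 \left(\left(-1\right) 11\right)\right) = 48 \left(-322 - \left(-11\right)^{2} - -429\right) = 48 \left(-322 - 121 + 429\right) = 48 \left(-14\right) = -672$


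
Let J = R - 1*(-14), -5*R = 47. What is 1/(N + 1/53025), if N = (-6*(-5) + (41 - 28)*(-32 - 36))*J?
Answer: -53025/208303409 ≈ -0.00025456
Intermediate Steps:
R = -47/5 (R = -⅕*47 = -47/5 ≈ -9.4000)
J = 23/5 (J = -47/5 - 1*(-14) = -47/5 + 14 = 23/5 ≈ 4.6000)
N = -19642/5 (N = (-6*(-5) + (41 - 28)*(-32 - 36))*(23/5) = (30 + 13*(-68))*(23/5) = (30 - 884)*(23/5) = -854*23/5 = -19642/5 ≈ -3928.4)
1/(N + 1/53025) = 1/(-19642/5 + 1/53025) = 1/(-208303409/53025) = -53025/208303409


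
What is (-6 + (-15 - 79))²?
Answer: 10000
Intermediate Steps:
(-6 + (-15 - 79))² = (-6 - 94)² = (-100)² = 10000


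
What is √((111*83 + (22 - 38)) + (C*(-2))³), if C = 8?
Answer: √5101 ≈ 71.421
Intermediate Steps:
√((111*83 + (22 - 38)) + (C*(-2))³) = √((111*83 + (22 - 38)) + (8*(-2))³) = √((9213 - 16) + (-16)³) = √(9197 - 4096) = √5101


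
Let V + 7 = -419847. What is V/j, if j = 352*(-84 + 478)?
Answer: -209927/69344 ≈ -3.0273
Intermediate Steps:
V = -419854 (V = -7 - 419847 = -419854)
j = 138688 (j = 352*394 = 138688)
V/j = -419854/138688 = -419854*1/138688 = -209927/69344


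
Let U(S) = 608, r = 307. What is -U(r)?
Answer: -608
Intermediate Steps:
-U(r) = -1*608 = -608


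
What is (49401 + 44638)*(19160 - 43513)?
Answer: -2290131767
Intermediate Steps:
(49401 + 44638)*(19160 - 43513) = 94039*(-24353) = -2290131767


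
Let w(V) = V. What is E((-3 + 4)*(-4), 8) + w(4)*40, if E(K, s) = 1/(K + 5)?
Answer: 161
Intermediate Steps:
E(K, s) = 1/(5 + K)
E((-3 + 4)*(-4), 8) + w(4)*40 = 1/(5 + (-3 + 4)*(-4)) + 4*40 = 1/(5 + 1*(-4)) + 160 = 1/(5 - 4) + 160 = 1/1 + 160 = 1 + 160 = 161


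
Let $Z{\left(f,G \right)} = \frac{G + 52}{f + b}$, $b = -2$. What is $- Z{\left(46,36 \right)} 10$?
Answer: $-20$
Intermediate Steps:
$Z{\left(f,G \right)} = \frac{52 + G}{-2 + f}$ ($Z{\left(f,G \right)} = \frac{G + 52}{f - 2} = \frac{52 + G}{-2 + f}$)
$- Z{\left(46,36 \right)} 10 = - \frac{52 + 36}{-2 + 46} \cdot 10 = - \frac{1}{44} \cdot 88 \cdot 10 = - 2 \cdot 10 = \left(-1\right) 20 = -20$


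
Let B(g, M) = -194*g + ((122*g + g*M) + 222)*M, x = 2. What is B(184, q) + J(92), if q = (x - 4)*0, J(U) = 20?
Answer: -35676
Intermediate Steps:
q = 0 (q = (2 - 4)*0 = -2*0 = 0)
B(g, M) = -194*g + M*(222 + 122*g + M*g) (B(g, M) = -194*g + ((122*g + M*g) + 222)*M = -194*g + (222 + 122*g + M*g)*M = -194*g + M*(222 + 122*g + M*g))
B(184, q) + J(92) = (-194*184 + 222*0 + 184*0**2 + 122*0*184) + 20 = (-35696 + 0 + 184*0 + 0) + 20 = (-35696 + 0 + 0 + 0) + 20 = -35696 + 20 = -35676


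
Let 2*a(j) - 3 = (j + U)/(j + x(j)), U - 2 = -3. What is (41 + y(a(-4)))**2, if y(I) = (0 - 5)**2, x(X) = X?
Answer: 4356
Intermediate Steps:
U = -1 (U = 2 - 3 = -1)
a(j) = 3/2 + (-1 + j)/(4*j) (a(j) = 3/2 + ((j - 1)/(j + j))/2 = 3/2 + ((-1 + j)/((2*j)))/2 = 3/2 + ((-1 + j)*(1/(2*j)))/2 = 3/2 + ((-1 + j)/(2*j))/2 = 3/2 + (-1 + j)/(4*j))
y(I) = 25 (y(I) = (-5)**2 = 25)
(41 + y(a(-4)))**2 = (41 + 25)**2 = 66**2 = 4356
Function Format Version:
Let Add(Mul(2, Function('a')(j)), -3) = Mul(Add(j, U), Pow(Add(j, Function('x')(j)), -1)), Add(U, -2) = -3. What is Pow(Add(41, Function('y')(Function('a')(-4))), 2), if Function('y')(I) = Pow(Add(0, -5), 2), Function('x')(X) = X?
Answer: 4356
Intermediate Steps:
U = -1 (U = Add(2, -3) = -1)
Function('a')(j) = Add(Rational(3, 2), Mul(Rational(1, 4), Pow(j, -1), Add(-1, j))) (Function('a')(j) = Add(Rational(3, 2), Mul(Rational(1, 2), Mul(Add(j, -1), Pow(Add(j, j), -1)))) = Add(Rational(3, 2), Mul(Rational(1, 2), Mul(Add(-1, j), Pow(Mul(2, j), -1)))) = Add(Rational(3, 2), Mul(Rational(1, 2), Mul(Add(-1, j), Mul(Rational(1, 2), Pow(j, -1))))) = Add(Rational(3, 2), Mul(Rational(1, 2), Mul(Rational(1, 2), Pow(j, -1), Add(-1, j)))) = Add(Rational(3, 2), Mul(Rational(1, 4), Pow(j, -1), Add(-1, j))))
Function('y')(I) = 25 (Function('y')(I) = Pow(-5, 2) = 25)
Pow(Add(41, Function('y')(Function('a')(-4))), 2) = Pow(Add(41, 25), 2) = Pow(66, 2) = 4356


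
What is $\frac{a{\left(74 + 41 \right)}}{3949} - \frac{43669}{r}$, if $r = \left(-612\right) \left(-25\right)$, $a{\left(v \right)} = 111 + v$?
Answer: $- \frac{168991081}{60419700} \approx -2.797$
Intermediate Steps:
$r = 15300$
$\frac{a{\left(74 + 41 \right)}}{3949} - \frac{43669}{r} = \frac{111 + \left(74 + 41\right)}{3949} - \frac{43669}{15300} = \left(111 + 115\right) \frac{1}{3949} - \frac{43669}{15300} = 226 \cdot \frac{1}{3949} - \frac{43669}{15300} = \frac{226}{3949} - \frac{43669}{15300} = - \frac{168991081}{60419700}$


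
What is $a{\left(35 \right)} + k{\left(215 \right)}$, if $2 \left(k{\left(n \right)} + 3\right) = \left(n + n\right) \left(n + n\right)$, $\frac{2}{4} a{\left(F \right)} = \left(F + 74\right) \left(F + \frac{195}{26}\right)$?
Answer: $101712$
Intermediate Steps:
$a{\left(F \right)} = 2 \left(74 + F\right) \left(\frac{15}{2} + F\right)$ ($a{\left(F \right)} = 2 \left(F + 74\right) \left(F + \frac{195}{26}\right) = 2 \left(74 + F\right) \left(F + 195 \cdot \frac{1}{26}\right) = 2 \left(74 + F\right) \left(F + \frac{15}{2}\right) = 2 \left(74 + F\right) \left(\frac{15}{2} + F\right)$)
$k{\left(n \right)} = -3 + 2 n^{2}$ ($k{\left(n \right)} = -3 + \frac{\left(n + n\right) \left(n + n\right)}{2} = -3 + \frac{2 n 2 n}{2} = -3 + \frac{4 n^{2}}{2} = -3 + 2 n^{2}$)
$a{\left(35 \right)} + k{\left(215 \right)} = \left(1110 + 2 \cdot 35^{2} + 163 \cdot 35\right) - \left(3 - 2 \cdot 215^{2}\right) = \left(1110 + 2 \cdot 1225 + 5705\right) + \left(-3 + 2 \cdot 46225\right) = \left(1110 + 2450 + 5705\right) + \left(-3 + 92450\right) = 9265 + 92447 = 101712$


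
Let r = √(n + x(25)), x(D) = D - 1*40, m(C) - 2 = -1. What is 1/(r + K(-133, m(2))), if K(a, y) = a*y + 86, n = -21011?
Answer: -47/23235 - I*√21026/23235 ≈ -0.0020228 - 0.0062407*I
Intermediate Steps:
m(C) = 1 (m(C) = 2 - 1 = 1)
K(a, y) = 86 + a*y
x(D) = -40 + D (x(D) = D - 40 = -40 + D)
r = I*√21026 (r = √(-21011 + (-40 + 25)) = √(-21011 - 15) = √(-21026) = I*√21026 ≈ 145.0*I)
1/(r + K(-133, m(2))) = 1/(I*√21026 + (86 - 133*1)) = 1/(I*√21026 + (86 - 133)) = 1/(I*√21026 - 47) = 1/(-47 + I*√21026)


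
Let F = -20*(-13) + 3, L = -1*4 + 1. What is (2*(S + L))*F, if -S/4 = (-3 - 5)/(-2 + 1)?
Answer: -18410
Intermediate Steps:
L = -3 (L = -4 + 1 = -3)
S = -32 (S = -4*(-3 - 5)/(-2 + 1) = -(-32)/(-1) = -(-32)*(-1) = -4*8 = -32)
F = 263 (F = 260 + 3 = 263)
(2*(S + L))*F = (2*(-32 - 3))*263 = (2*(-35))*263 = -70*263 = -18410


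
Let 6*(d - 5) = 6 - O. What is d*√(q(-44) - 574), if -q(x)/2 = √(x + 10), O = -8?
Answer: 22*√(-574 - 2*I*√34)/3 ≈ 1.7847 - 175.7*I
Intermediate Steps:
q(x) = -2*√(10 + x) (q(x) = -2*√(x + 10) = -2*√(10 + x))
d = 22/3 (d = 5 + (6 - 1*(-8))/6 = 5 + (6 + 8)/6 = 5 + (⅙)*14 = 5 + 7/3 = 22/3 ≈ 7.3333)
d*√(q(-44) - 574) = 22*√(-2*√(10 - 44) - 574)/3 = 22*√(-2*I*√34 - 574)/3 = 22*√(-574 - 2*I*√34)/3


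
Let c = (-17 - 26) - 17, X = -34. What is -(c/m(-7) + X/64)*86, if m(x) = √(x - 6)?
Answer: 731/16 - 5160*I*√13/13 ≈ 45.688 - 1431.1*I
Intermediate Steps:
m(x) = √(-6 + x)
c = -60 (c = -43 - 17 = -60)
-(c/m(-7) + X/64)*86 = -(-60/√(-6 - 7) - 34/64)*86 = -(-60*(-I*√13/13) - 34*1/64)*86 = -(-60*(-I*√13/13) - 17/32)*86 = -(-(-60)*I*√13/13 - 17/32)*86 = -(60*I*√13/13 - 17/32)*86 = -(-17/32 + 60*I*√13/13)*86 = (17/32 - 60*I*√13/13)*86 = 731/16 - 5160*I*√13/13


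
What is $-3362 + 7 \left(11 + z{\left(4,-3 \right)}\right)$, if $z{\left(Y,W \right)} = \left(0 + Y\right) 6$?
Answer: $-3117$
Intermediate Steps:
$z{\left(Y,W \right)} = 6 Y$ ($z{\left(Y,W \right)} = Y 6 = 6 Y$)
$-3362 + 7 \left(11 + z{\left(4,-3 \right)}\right) = -3362 + 7 \left(11 + 6 \cdot 4\right) = -3362 + 7 \left(11 + 24\right) = -3362 + 7 \cdot 35 = -3362 + 245 = -3117$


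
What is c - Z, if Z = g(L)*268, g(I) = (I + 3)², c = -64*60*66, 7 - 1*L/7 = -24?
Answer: -13224640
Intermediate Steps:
L = 217 (L = 49 - 7*(-24) = 49 + 168 = 217)
c = -253440 (c = -3840*66 = -253440)
g(I) = (3 + I)²
Z = 12971200 (Z = (3 + 217)²*268 = 220²*268 = 48400*268 = 12971200)
c - Z = -253440 - 1*12971200 = -253440 - 12971200 = -13224640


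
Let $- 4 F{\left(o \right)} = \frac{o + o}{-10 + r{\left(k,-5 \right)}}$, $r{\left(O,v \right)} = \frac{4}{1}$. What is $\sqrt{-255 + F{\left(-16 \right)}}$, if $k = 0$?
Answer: $\frac{i \sqrt{2307}}{3} \approx 16.01 i$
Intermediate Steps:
$r{\left(O,v \right)} = 4$ ($r{\left(O,v \right)} = 4 \cdot 1 = 4$)
$F{\left(o \right)} = \frac{o}{12}$ ($F{\left(o \right)} = - \frac{\left(o + o\right) \frac{1}{-10 + 4}}{4} = - \frac{2 o \frac{1}{-6}}{4} = - \frac{2 o \left(- \frac{1}{6}\right)}{4} = - \frac{\left(- \frac{1}{3}\right) o}{4} = \frac{o}{12}$)
$\sqrt{-255 + F{\left(-16 \right)}} = \sqrt{-255 + \frac{1}{12} \left(-16\right)} = \sqrt{-255 - \frac{4}{3}} = \sqrt{- \frac{769}{3}} = \frac{i \sqrt{2307}}{3}$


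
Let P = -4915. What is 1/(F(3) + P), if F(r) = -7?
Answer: -1/4922 ≈ -0.00020317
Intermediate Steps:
1/(F(3) + P) = 1/(-7 - 4915) = 1/(-4922) = -1/4922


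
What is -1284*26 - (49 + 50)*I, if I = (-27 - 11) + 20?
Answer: -31602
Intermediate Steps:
I = -18 (I = -38 + 20 = -18)
-1284*26 - (49 + 50)*I = -1284*26 - (49 + 50)*(-18) = -33384 - 99*(-18) = -33384 - 1*(-1782) = -33384 + 1782 = -31602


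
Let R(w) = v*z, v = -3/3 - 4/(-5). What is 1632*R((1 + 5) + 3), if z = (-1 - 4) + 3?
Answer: 3264/5 ≈ 652.80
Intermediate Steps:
z = -2 (z = -5 + 3 = -2)
v = -⅕ (v = -3*⅓ - 4*(-⅕) = -1 + ⅘ = -⅕ ≈ -0.20000)
R(w) = ⅖ (R(w) = -⅕*(-2) = ⅖)
1632*R((1 + 5) + 3) = 1632*(⅖) = 3264/5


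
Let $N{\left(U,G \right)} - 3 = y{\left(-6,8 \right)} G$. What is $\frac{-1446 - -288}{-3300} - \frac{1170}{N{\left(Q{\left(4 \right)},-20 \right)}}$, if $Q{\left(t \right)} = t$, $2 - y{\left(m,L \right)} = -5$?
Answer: $\frac{669941}{75350} \approx 8.8911$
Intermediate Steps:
$y{\left(m,L \right)} = 7$ ($y{\left(m,L \right)} = 2 - -5 = 2 + 5 = 7$)
$N{\left(U,G \right)} = 3 + 7 G$
$\frac{-1446 - -288}{-3300} - \frac{1170}{N{\left(Q{\left(4 \right)},-20 \right)}} = \frac{-1446 - -288}{-3300} - \frac{1170}{3 + 7 \left(-20\right)} = \left(-1446 + 288\right) \left(- \frac{1}{3300}\right) - \frac{1170}{3 - 140} = \left(-1158\right) \left(- \frac{1}{3300}\right) - \frac{1170}{-137} = \frac{193}{550} - - \frac{1170}{137} = \frac{193}{550} + \frac{1170}{137} = \frac{669941}{75350}$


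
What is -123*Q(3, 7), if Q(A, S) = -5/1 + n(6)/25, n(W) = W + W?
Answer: 13899/25 ≈ 555.96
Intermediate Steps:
n(W) = 2*W
Q(A, S) = -113/25 (Q(A, S) = -5/1 + (2*6)/25 = -5*1 + 12*(1/25) = -5 + 12/25 = -113/25)
-123*Q(3, 7) = -123*(-113/25) = 13899/25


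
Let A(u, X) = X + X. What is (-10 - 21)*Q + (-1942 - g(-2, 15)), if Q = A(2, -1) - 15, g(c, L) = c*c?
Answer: -1419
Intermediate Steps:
g(c, L) = c**2
A(u, X) = 2*X
Q = -17 (Q = 2*(-1) - 15 = -2 - 15 = -17)
(-10 - 21)*Q + (-1942 - g(-2, 15)) = (-10 - 21)*(-17) + (-1942 - 1*(-2)**2) = -31*(-17) + (-1942 - 1*4) = 527 + (-1942 - 4) = 527 - 1946 = -1419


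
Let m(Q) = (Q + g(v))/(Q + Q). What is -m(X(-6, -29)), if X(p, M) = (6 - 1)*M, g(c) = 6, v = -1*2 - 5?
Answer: -139/290 ≈ -0.47931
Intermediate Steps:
v = -7 (v = -2 - 5 = -7)
X(p, M) = 5*M
m(Q) = (6 + Q)/(2*Q) (m(Q) = (Q + 6)/(Q + Q) = (6 + Q)/((2*Q)) = (6 + Q)*(1/(2*Q)) = (6 + Q)/(2*Q))
-m(X(-6, -29)) = -(6 + 5*(-29))/(2*(5*(-29))) = -(6 - 145)/(2*(-145)) = -(-1)*(-139)/(2*145) = -1*139/290 = -139/290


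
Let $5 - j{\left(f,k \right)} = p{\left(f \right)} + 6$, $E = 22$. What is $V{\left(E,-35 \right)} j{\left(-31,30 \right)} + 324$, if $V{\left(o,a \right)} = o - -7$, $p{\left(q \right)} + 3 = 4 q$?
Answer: $3978$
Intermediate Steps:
$p{\left(q \right)} = -3 + 4 q$
$V{\left(o,a \right)} = 7 + o$ ($V{\left(o,a \right)} = o + 7 = 7 + o$)
$j{\left(f,k \right)} = 2 - 4 f$ ($j{\left(f,k \right)} = 5 - \left(\left(-3 + 4 f\right) + 6\right) = 5 - \left(3 + 4 f\right) = 2 - 4 f$)
$V{\left(E,-35 \right)} j{\left(-31,30 \right)} + 324 = \left(7 + 22\right) \left(2 - -124\right) + 324 = 29 \left(2 + 124\right) + 324 = 29 \cdot 126 + 324 = 3654 + 324 = 3978$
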